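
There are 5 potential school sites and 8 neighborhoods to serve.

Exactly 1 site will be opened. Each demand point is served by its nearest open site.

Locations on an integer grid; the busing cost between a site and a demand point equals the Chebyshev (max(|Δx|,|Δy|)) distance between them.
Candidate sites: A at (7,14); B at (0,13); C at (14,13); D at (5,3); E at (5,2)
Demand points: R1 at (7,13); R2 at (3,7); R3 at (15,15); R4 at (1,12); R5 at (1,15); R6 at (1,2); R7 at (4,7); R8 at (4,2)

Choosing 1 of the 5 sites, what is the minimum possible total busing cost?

56

Open {D}.
  R1→D 10, R2→D 4, R3→D 12, R4→D 9, R5→D 12, R6→D 4, R7→D 4, R8→D 1  ⇒ total 56.
Compare {A}: total 59.
Compare {B}: total 59.
No size-1 selection does better; minimum is 56.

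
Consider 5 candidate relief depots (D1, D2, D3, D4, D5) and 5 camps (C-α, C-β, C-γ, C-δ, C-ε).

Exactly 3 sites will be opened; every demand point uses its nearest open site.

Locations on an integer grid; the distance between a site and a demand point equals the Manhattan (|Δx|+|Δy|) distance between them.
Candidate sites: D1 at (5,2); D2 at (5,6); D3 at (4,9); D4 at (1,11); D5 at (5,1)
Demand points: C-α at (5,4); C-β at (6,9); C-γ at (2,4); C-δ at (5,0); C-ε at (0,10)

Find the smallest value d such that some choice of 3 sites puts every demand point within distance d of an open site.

5

Open {D1, D2, D3}.
  Farthest demand point is C-γ at distance 5 (to D1); all others are ≤ 5.
With {D1, D2, D4} the worst case is 5.
With {D1, D3, D4} the worst case is 5.
No size-3 selection achieves below 5.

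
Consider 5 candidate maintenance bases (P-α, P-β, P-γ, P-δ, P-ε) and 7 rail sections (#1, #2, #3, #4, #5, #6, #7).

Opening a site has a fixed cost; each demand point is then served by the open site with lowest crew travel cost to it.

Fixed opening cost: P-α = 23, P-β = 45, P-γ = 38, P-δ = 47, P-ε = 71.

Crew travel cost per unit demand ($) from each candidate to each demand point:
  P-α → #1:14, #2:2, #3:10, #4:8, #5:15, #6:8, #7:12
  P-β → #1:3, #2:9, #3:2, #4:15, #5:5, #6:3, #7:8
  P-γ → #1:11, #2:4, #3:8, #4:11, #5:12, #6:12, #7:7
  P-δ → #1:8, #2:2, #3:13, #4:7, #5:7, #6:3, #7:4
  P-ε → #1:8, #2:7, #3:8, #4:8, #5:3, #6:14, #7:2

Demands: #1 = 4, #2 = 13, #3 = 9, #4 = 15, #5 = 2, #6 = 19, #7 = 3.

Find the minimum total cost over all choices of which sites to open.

Open {P-β, P-δ}: assign each demand point to its cheapest open site.
  #1→P-β 4×3=12, #2→P-δ 13×2=26, #3→P-β 9×2=18, #4→P-δ 15×7=105, #5→P-β 2×5=10, #6→P-β 19×3=57, #7→P-δ 3×4=12
  crew travel cost 240, fixed 92 → total 332.
Compare {P-α, P-β}: crew travel cost 267 + fixed 68 = 335.
Compare {P-α, P-β, P-δ}: crew travel cost 240 + fixed 115 = 355.
Compare {P-α, P-β, P-γ}: crew travel cost 264 + fixed 106 = 370.
All other subsets cost ≥ 335. Minimum total cost: 332.

332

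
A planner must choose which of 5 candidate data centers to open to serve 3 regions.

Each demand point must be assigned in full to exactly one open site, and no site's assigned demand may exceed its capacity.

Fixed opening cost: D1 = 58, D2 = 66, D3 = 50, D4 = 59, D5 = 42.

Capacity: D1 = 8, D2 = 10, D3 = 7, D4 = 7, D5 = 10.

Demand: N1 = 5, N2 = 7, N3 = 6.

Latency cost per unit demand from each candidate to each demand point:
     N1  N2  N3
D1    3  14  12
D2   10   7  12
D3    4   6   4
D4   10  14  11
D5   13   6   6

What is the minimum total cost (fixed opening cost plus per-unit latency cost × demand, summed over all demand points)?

231

Open {D1, D3, D5}; cheapest assignment that respects the capacities:
  D1 (cap 8, load 5): N1 — cost 5×3 = 15
  D3 (cap 7, load 6): N3 — cost 6×4 = 24
  D5 (cap 10, load 7): N2 — cost 7×6 = 42
  Shipping 81, fixed 150 → total 231.
  Any other capacity-feasible assignment to {D1, D3, D5} ships for at least 81.
Compare {D1, D2, D3}: its best feasible assignment gives total 262.
Compare {D2, D3, D5}: its best feasible assignment gives total 263.
Every other set of open sites that can feasibly serve all demand totals ≥ 262 even under its best assignment. Minimum: 231.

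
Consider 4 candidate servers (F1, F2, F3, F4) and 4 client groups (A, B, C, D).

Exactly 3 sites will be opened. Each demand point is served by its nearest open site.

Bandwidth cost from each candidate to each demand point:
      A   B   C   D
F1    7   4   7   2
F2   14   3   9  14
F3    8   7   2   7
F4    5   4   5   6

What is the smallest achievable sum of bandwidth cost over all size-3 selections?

Open {F1, F3, F4}.
  A→F4 5, B→F1 4, C→F3 2, D→F1 2  ⇒ total 13.
Compare {F1, F2, F3}: total 14.
Compare {F1, F2, F4}: total 15.
No size-3 selection does better; minimum is 13.

13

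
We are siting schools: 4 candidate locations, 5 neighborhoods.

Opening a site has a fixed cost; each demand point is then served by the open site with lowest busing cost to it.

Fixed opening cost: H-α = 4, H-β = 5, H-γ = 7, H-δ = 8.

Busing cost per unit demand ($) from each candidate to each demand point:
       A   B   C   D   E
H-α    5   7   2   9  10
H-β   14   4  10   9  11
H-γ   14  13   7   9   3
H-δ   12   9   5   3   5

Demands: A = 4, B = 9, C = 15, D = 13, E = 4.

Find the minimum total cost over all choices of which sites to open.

161

Open {H-α, H-β, H-γ, H-δ}: assign each demand point to its cheapest open site.
  A→H-α 4×5=20, B→H-β 9×4=36, C→H-α 15×2=30, D→H-δ 13×3=39, E→H-γ 4×3=12
  busing cost 137, fixed 24 → total 161.
Compare {H-α, H-β, H-δ}: busing cost 145 + fixed 17 = 162.
Compare {H-α, H-γ, H-δ}: busing cost 164 + fixed 19 = 183.
Compare {H-α, H-δ}: busing cost 172 + fixed 12 = 184.
All other subsets cost ≥ 162. Minimum total cost: 161.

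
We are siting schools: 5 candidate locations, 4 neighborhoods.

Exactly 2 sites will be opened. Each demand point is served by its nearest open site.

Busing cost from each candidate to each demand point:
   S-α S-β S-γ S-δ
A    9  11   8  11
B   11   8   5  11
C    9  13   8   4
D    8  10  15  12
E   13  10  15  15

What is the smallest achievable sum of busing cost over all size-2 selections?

26

Open {B, C}.
  S-α→C 9, S-β→B 8, S-γ→B 5, S-δ→C 4  ⇒ total 26.
Compare {C, D}: total 30.
Compare {C, E}: total 31.
No size-2 selection does better; minimum is 26.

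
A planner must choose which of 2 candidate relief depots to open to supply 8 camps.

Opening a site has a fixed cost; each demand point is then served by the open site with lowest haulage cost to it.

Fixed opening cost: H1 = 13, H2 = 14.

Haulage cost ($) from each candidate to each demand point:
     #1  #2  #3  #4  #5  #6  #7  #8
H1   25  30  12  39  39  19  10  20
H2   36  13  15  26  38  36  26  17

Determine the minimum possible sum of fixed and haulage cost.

Open {H1, H2}: assign each demand point to its cheapest open site.
  #1→H1 25, #2→H2 13, #3→H1 12, #4→H2 26, #5→H2 38, #6→H1 19, #7→H1 10, #8→H2 17
  haulage cost 160, fixed 27 → total 187.
Compare {H1}: haulage cost 194 + fixed 13 = 207.
Compare {H2}: haulage cost 207 + fixed 14 = 221.

187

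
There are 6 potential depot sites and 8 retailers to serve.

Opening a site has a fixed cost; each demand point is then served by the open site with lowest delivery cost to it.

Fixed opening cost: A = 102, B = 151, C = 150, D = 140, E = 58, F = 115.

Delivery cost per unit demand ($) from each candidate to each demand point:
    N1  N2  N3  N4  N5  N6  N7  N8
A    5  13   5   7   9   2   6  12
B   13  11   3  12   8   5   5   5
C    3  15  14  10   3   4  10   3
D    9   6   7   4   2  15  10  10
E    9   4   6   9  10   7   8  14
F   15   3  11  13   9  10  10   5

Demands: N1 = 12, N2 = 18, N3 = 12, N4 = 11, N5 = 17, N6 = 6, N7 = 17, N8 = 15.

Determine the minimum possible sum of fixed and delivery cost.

Open {C, E}: assign each demand point to its cheapest open site.
  N1→C 12×3=36, N2→E 18×4=72, N3→E 12×6=72, N4→E 11×9=99, N5→C 17×3=51, N6→C 6×4=24, N7→E 17×8=136, N8→C 15×3=45
  delivery cost 535, fixed 208 → total 743.
Compare {A, C, E}: delivery cost 455 + fixed 310 = 765.
Compare {A, D, F}: delivery cost 441 + fixed 357 = 798.
Compare {A, C, F}: delivery cost 437 + fixed 367 = 804.
All other subsets cost ≥ 765. Minimum total cost: 743.

743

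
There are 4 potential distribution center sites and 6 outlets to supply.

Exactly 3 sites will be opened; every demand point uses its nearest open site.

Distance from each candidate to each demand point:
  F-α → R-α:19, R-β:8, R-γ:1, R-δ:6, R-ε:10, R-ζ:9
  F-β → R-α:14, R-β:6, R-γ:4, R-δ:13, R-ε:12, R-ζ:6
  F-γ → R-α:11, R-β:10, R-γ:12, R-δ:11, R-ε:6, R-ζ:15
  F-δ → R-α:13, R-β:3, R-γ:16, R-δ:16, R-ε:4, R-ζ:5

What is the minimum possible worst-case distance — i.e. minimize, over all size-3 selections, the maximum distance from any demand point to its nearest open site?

11

Open {F-α, F-β, F-γ}.
  Farthest demand point is R-α at distance 11 (to F-γ); all others are ≤ 11.
With {F-α, F-γ, F-δ} the worst case is 11.
With {F-β, F-γ, F-δ} the worst case is 11.
No size-3 selection achieves below 11.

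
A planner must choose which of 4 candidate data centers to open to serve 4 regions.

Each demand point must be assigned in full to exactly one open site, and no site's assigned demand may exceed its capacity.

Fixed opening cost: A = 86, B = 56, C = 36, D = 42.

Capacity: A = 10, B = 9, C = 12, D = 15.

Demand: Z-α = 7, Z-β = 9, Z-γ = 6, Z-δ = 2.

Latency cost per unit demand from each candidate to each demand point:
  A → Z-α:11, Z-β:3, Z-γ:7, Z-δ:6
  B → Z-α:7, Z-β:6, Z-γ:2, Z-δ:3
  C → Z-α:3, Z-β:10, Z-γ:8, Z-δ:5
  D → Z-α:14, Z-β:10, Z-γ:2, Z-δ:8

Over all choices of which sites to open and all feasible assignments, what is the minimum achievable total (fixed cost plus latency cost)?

211

Open {C, D}; cheapest assignment that respects the capacities:
  C (cap 12, load 9): Z-α, Z-δ — cost 7×3 + 2×5 = 31
  D (cap 15, load 15): Z-β, Z-γ — cost 9×10 + 6×2 = 102
  Shipping 133, fixed 78 → total 211.
  Any other capacity-feasible assignment to {C, D} ships for at least 133.
Compare {B, C, D}: its best feasible assignment gives total 231.
Compare {A, C, D}: its best feasible assignment gives total 234.
Every other set of open sites that can feasibly serve all demand totals ≥ 231 even under its best assignment. Minimum: 211.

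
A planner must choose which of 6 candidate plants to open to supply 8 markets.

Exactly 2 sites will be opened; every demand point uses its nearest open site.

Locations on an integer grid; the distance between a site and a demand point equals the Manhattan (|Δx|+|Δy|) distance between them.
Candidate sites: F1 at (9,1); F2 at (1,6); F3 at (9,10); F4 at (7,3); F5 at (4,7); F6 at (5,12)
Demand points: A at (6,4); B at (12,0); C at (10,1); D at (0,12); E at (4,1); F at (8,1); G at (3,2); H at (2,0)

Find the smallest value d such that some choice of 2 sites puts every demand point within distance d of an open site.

Open {F1, F2}.
  Farthest demand point is D at distance 7 (to F2); all others are ≤ 7.
With {F1, F6} the worst case is 8.
With {F2, F4} the worst case is 8.
No size-2 selection achieves below 7.

7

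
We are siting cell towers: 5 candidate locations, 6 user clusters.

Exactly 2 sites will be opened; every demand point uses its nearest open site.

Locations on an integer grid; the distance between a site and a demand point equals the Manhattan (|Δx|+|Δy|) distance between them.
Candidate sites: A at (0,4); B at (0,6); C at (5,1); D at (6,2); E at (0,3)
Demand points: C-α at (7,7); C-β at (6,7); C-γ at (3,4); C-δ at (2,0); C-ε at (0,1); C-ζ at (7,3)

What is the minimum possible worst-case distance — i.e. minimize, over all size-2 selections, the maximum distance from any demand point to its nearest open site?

Open {A, D}.
  Farthest demand point is C-α at distance 6 (to D); all others are ≤ 6.
With {B, D} the worst case is 6.
With {C, D} the worst case is 6.
No size-2 selection achieves below 6.

6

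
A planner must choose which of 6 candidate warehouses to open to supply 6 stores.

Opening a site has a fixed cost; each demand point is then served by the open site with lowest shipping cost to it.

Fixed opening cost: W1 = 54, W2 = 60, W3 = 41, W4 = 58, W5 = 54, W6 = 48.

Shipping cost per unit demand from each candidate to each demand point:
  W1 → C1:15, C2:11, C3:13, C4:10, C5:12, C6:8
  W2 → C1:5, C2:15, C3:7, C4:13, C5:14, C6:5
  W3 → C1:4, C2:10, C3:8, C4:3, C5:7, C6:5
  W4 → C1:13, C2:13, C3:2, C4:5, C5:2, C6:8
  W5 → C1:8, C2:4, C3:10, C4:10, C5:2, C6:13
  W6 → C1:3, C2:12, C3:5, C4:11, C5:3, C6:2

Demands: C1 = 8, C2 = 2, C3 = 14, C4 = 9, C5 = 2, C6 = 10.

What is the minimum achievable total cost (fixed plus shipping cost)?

251

Open {W4, W6}: assign each demand point to its cheapest open site.
  C1→W6 8×3=24, C2→W6 2×12=24, C3→W4 14×2=28, C4→W4 9×5=45, C5→W4 2×2=4, C6→W6 10×2=20
  shipping cost 145, fixed 106 → total 251.
Compare {W3, W6}: shipping cost 167 + fixed 89 = 256.
Compare {W3, W4}: shipping cost 161 + fixed 99 = 260.
Compare {W3, W4, W6}: shipping cost 123 + fixed 147 = 270.
All other subsets cost ≥ 256. Minimum total cost: 251.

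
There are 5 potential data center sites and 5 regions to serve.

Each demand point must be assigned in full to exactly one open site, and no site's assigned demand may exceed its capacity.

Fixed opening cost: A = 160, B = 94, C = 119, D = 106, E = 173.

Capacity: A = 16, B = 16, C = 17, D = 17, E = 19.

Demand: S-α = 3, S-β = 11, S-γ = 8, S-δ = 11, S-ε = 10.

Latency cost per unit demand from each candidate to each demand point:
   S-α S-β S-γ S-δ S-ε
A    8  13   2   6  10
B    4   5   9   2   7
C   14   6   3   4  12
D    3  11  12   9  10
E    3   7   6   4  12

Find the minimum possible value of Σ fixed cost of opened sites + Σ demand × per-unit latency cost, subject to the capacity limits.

Open {B, C, E}; cheapest assignment that respects the capacities:
  B (cap 16, load 13): S-α, S-ε — cost 3×4 + 10×7 = 82
  C (cap 17, load 11): S-β — cost 11×6 = 66
  E (cap 19, load 19): S-γ, S-δ — cost 8×6 + 11×4 = 92
  Shipping 240, fixed 386 → total 626.
  Any other capacity-feasible assignment to {B, C, E} ships for at least 240.
Compare {B, D, E}: its best feasible assignment gives total 629.
Compare {C, D, E}: its best feasible assignment gives total 665.
Every other set of open sites that can feasibly serve all demand totals ≥ 629 even under its best assignment. Minimum: 626.

626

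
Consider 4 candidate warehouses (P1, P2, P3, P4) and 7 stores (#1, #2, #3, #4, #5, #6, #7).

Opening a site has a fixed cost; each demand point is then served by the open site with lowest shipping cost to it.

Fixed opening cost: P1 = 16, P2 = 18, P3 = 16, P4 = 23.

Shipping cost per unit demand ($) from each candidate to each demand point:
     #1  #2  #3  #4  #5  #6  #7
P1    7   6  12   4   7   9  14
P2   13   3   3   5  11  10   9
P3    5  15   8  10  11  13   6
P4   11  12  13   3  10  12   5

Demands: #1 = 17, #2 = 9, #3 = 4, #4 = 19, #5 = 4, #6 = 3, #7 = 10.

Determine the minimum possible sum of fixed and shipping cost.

Open {P2, P3, P4}: assign each demand point to its cheapest open site.
  #1→P3 17×5=85, #2→P2 9×3=27, #3→P2 4×3=12, #4→P4 19×3=57, #5→P4 4×10=40, #6→P2 3×10=30, #7→P4 10×5=50
  shipping cost 301, fixed 57 → total 358.
Compare {P1, P2, P3, P4}: shipping cost 286 + fixed 73 = 359.
Compare {P1, P2, P3}: shipping cost 315 + fixed 50 = 365.
Compare {P1, P2, P4}: shipping cost 320 + fixed 57 = 377.
All other subsets cost ≥ 359. Minimum total cost: 358.

358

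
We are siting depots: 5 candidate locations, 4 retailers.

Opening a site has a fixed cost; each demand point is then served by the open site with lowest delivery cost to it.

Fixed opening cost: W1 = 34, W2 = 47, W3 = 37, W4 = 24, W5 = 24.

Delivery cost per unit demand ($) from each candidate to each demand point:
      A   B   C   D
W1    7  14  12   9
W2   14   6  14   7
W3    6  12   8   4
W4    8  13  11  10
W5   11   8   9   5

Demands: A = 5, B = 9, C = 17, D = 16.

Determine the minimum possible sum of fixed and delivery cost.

363

Open {W3, W5}: assign each demand point to its cheapest open site.
  A→W3 5×6=30, B→W5 9×8=72, C→W3 17×8=136, D→W3 16×4=64
  delivery cost 302, fixed 61 → total 363.
Compare {W2, W3}: delivery cost 284 + fixed 84 = 368.
Compare {W3}: delivery cost 338 + fixed 37 = 375.
Compare {W5}: delivery cost 360 + fixed 24 = 384.
All other subsets cost ≥ 368. Minimum total cost: 363.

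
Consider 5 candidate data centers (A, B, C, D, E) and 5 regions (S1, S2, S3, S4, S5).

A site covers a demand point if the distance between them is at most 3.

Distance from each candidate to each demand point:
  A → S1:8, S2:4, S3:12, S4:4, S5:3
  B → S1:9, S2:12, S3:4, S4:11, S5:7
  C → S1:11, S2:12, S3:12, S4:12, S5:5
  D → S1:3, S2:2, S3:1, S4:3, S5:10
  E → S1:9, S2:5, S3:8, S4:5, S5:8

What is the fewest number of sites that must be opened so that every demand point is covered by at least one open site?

2

Coverage sets (demand points within 3 of each site):
  A: {S5}
  B: {}
  C: {}
  D: {S1, S2, S3, S4}
  E: {}
No single site covers all 5 demand points.
But {A, D} covers everything, so the minimum is 2.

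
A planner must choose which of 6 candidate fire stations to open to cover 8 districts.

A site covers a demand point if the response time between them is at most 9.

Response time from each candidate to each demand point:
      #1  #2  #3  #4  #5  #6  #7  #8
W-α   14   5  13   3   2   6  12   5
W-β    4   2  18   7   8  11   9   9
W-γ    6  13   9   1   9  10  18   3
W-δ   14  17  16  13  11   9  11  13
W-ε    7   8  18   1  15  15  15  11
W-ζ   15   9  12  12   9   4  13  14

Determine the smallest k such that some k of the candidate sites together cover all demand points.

Coverage sets (demand points within 9 of each site):
  W-α: {#2, #4, #5, #6, #8}
  W-β: {#1, #2, #4, #5, #7, #8}
  W-γ: {#1, #3, #4, #5, #8}
  W-δ: {#6}
  W-ε: {#1, #2, #4}
  W-ζ: {#2, #5, #6}
No 2 sites suffice: every size-2 union leaves at least one demand point uncovered.
But {W-α, W-β, W-γ} covers everything, so the minimum is 3.

3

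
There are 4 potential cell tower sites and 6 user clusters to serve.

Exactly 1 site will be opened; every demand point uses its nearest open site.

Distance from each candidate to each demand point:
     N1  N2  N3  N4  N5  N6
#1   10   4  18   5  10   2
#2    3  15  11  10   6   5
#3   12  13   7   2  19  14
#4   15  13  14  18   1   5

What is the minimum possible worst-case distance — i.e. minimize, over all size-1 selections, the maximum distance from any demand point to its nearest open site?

15

Open {#2}.
  Farthest demand point is N2 at distance 15 (to #2); all others are ≤ 15.
With {#1} the worst case is 18.
With {#4} the worst case is 18.
No size-1 selection achieves below 15.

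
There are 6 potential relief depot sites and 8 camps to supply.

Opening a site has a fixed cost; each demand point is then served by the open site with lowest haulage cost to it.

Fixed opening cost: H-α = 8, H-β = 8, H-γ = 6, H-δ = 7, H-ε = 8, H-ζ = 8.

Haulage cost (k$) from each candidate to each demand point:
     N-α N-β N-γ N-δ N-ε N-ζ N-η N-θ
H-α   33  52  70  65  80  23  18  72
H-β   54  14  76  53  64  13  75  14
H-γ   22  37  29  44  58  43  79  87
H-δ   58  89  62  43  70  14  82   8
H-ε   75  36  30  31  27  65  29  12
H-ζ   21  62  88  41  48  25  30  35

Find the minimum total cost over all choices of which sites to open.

196

Open {H-α, H-β, H-γ, H-ε}: assign each demand point to its cheapest open site.
  N-α→H-γ 22, N-β→H-β 14, N-γ→H-γ 29, N-δ→H-ε 31, N-ε→H-ε 27, N-ζ→H-β 13, N-η→H-α 18, N-θ→H-ε 12
  haulage cost 166, fixed 30 → total 196.
Compare {H-α, H-β, H-ε, H-ζ}: haulage cost 166 + fixed 32 = 198.
Compare {H-β, H-γ, H-ε}: haulage cost 177 + fixed 22 = 199.
Compare {H-α, H-β, H-γ, H-δ, H-ε}: haulage cost 162 + fixed 37 = 199.
All other subsets cost ≥ 198. Minimum total cost: 196.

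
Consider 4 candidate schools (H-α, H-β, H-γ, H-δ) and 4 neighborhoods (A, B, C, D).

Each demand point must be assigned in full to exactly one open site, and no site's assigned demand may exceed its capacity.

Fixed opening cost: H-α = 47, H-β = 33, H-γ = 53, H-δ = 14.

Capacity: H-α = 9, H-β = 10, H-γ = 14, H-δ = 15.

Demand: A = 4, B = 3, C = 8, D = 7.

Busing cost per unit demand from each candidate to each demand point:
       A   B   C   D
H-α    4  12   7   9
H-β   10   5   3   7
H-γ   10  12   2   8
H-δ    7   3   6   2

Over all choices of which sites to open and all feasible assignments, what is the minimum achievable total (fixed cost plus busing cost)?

Open {H-β, H-δ}; cheapest assignment that respects the capacities:
  H-β (cap 10, load 8): C — cost 8×3 = 24
  H-δ (cap 15, load 14): A, B, D — cost 4×7 + 3×3 + 7×2 = 51
  Shipping 75, fixed 47 → total 122.
  Any other capacity-feasible assignment to {H-β, H-δ} ships for at least 75.
Compare {H-γ, H-δ}: its best feasible assignment gives total 134.
Compare {H-α, H-β, H-δ}: its best feasible assignment gives total 157.
Every other set of open sites that can feasibly serve all demand totals ≥ 134 even under its best assignment. Minimum: 122.

122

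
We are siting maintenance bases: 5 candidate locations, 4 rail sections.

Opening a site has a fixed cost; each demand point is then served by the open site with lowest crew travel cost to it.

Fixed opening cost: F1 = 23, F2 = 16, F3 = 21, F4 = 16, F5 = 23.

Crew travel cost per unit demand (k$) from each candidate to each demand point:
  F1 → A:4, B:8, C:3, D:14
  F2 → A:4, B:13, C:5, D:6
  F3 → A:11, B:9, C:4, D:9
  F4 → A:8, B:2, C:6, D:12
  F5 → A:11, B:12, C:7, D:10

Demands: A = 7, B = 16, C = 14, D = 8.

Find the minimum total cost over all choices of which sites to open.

Open {F1, F2, F4}: assign each demand point to its cheapest open site.
  A→F1 7×4=28, B→F4 16×2=32, C→F1 14×3=42, D→F2 8×6=48
  crew travel cost 150, fixed 55 → total 205.
Compare {F2, F4}: crew travel cost 178 + fixed 32 = 210.
Compare {F2, F3, F4}: crew travel cost 164 + fixed 53 = 217.
Compare {F1, F2, F3, F4}: crew travel cost 150 + fixed 76 = 226.
All other subsets cost ≥ 210. Minimum total cost: 205.

205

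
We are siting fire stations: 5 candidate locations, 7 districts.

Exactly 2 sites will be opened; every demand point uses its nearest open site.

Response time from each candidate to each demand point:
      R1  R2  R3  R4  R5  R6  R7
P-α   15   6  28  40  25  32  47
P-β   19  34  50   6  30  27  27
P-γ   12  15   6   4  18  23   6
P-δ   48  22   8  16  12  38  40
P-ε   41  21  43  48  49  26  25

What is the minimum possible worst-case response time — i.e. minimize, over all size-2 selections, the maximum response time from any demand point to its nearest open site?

23

Open {P-α, P-γ}.
  Farthest demand point is R6 at response time 23 (to P-γ); all others are ≤ 23.
With {P-β, P-γ} the worst case is 23.
With {P-γ, P-δ} the worst case is 23.
No size-2 selection achieves below 23.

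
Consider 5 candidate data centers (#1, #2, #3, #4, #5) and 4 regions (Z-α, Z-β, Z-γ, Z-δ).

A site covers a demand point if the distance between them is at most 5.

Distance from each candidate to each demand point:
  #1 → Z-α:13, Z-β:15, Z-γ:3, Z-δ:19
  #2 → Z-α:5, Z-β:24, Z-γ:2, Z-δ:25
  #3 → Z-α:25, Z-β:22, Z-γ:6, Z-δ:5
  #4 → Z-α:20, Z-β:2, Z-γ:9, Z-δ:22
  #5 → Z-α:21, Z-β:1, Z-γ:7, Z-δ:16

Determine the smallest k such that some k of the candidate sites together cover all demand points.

Coverage sets (demand points within 5 of each site):
  #1: {Z-γ}
  #2: {Z-α, Z-γ}
  #3: {Z-δ}
  #4: {Z-β}
  #5: {Z-β}
No 2 sites suffice: every size-2 union leaves at least one demand point uncovered.
But {#2, #3, #4} covers everything, so the minimum is 3.

3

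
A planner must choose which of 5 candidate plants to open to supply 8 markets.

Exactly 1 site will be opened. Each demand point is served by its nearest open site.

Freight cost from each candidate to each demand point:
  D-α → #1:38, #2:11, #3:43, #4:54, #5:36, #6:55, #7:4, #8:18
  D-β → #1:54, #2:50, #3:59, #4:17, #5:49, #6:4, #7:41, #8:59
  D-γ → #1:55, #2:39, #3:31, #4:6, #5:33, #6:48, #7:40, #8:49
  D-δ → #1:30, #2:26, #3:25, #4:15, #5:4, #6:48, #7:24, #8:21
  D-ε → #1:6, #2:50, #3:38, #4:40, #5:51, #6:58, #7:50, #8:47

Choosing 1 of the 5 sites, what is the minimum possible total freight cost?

Open {D-δ}.
  #1→D-δ 30, #2→D-δ 26, #3→D-δ 25, #4→D-δ 15, #5→D-δ 4, #6→D-δ 48, #7→D-δ 24, #8→D-δ 21  ⇒ total 193.
Compare {D-α}: total 259.
Compare {D-γ}: total 301.
No size-1 selection does better; minimum is 193.

193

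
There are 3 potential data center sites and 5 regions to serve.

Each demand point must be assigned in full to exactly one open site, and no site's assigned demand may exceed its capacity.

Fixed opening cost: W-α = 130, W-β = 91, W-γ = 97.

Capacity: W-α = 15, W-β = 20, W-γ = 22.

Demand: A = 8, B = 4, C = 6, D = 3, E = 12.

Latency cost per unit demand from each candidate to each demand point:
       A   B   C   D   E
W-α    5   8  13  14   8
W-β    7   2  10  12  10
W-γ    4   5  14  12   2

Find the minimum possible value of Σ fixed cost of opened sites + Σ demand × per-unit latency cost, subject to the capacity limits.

Open {W-β, W-γ}; cheapest assignment that respects the capacities:
  W-β (cap 20, load 13): B, C, D — cost 4×2 + 6×10 + 3×12 = 104
  W-γ (cap 22, load 20): A, E — cost 8×4 + 12×2 = 56
  Shipping 160, fixed 188 → total 348.
  Any other capacity-feasible assignment to {W-β, W-γ} ships for at least 160.
Compare {W-α, W-γ}: its best feasible assignment gives total 425.
Compare {W-α, W-β, W-γ}: its best feasible assignment gives total 478.
Every other set of open sites that can feasibly serve all demand totals ≥ 425 even under its best assignment. Minimum: 348.

348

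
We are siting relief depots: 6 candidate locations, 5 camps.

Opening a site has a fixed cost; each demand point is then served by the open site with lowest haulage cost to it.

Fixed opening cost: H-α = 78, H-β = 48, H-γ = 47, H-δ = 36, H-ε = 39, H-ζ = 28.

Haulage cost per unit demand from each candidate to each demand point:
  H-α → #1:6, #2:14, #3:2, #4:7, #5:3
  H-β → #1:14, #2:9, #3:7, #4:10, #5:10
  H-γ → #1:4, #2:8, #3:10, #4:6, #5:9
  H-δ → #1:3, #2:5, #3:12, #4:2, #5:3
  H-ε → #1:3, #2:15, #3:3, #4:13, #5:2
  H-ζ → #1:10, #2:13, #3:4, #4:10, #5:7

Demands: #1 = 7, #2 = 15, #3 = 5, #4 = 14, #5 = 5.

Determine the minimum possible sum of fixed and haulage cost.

Open {H-δ, H-ζ}: assign each demand point to its cheapest open site.
  #1→H-δ 7×3=21, #2→H-δ 15×5=75, #3→H-ζ 5×4=20, #4→H-δ 14×2=28, #5→H-δ 5×3=15
  haulage cost 159, fixed 64 → total 223.
Compare {H-δ, H-ε}: haulage cost 149 + fixed 75 = 224.
Compare {H-δ}: haulage cost 199 + fixed 36 = 235.
Compare {H-δ, H-ε, H-ζ}: haulage cost 149 + fixed 103 = 252.
All other subsets cost ≥ 224. Minimum total cost: 223.

223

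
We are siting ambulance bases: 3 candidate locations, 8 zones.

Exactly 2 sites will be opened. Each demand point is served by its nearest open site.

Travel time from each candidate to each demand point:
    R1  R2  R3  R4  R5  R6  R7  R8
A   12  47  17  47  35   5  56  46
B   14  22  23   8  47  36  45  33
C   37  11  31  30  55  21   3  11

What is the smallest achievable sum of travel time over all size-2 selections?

124

Open {A, C}.
  R1→A 12, R2→C 11, R3→A 17, R4→C 30, R5→A 35, R6→A 5, R7→C 3, R8→C 11  ⇒ total 124.
Compare {B, C}: total 138.
Compare {A, B}: total 177.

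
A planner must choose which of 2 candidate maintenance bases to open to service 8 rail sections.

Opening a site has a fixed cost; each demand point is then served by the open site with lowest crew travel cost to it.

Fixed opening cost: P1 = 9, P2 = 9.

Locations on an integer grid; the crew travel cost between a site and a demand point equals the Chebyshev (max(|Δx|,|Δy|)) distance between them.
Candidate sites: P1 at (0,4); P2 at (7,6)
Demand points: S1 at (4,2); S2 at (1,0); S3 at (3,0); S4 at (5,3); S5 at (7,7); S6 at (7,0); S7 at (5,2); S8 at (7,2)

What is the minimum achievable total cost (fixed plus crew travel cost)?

Open {P2}: assign each demand point to its cheapest open site.
  S1→P2 4, S2→P2 6, S3→P2 6, S4→P2 3, S5→P2 1, S6→P2 6, S7→P2 4, S8→P2 4
  crew travel cost 34, fixed 9 → total 43.
Compare {P1, P2}: crew travel cost 30 + fixed 18 = 48.
Compare {P1}: crew travel cost 43 + fixed 9 = 52.

43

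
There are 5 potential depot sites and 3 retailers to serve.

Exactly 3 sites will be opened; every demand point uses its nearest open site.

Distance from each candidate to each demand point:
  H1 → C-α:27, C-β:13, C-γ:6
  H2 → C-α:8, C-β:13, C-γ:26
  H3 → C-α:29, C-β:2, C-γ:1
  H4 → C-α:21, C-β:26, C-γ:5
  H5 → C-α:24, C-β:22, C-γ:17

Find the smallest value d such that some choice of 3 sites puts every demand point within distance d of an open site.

Open {H1, H2, H3}.
  Farthest demand point is C-α at distance 8 (to H2); all others are ≤ 8.
With {H2, H3, H4} the worst case is 8.
With {H2, H3, H5} the worst case is 8.
No size-3 selection achieves below 8.

8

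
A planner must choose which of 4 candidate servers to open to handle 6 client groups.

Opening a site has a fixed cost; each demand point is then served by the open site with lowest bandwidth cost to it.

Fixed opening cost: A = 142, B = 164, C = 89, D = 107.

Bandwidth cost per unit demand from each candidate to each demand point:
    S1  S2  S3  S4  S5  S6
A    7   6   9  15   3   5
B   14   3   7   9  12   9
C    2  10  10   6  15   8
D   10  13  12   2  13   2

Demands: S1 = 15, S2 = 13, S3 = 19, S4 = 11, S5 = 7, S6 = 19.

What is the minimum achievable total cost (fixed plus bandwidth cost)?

Open {A, D}: assign each demand point to its cheapest open site.
  S1→A 15×7=105, S2→A 13×6=78, S3→A 19×9=171, S4→D 11×2=22, S5→A 7×3=21, S6→D 19×2=38
  bandwidth cost 435, fixed 249 → total 684.
Compare {A, C}: bandwidth cost 461 + fixed 231 = 692.
Compare {C, D}: bandwidth cost 501 + fixed 196 = 697.
Compare {A, C, D}: bandwidth cost 360 + fixed 338 = 698.
All other subsets cost ≥ 692. Minimum total cost: 684.

684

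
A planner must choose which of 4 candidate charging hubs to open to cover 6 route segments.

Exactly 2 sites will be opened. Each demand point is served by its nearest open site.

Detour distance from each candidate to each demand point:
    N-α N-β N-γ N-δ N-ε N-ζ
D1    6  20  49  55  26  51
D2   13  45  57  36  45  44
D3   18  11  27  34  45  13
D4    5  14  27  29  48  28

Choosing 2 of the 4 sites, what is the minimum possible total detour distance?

117

Open {D1, D3}.
  N-α→D1 6, N-β→D3 11, N-γ→D3 27, N-δ→D3 34, N-ε→D1 26, N-ζ→D3 13  ⇒ total 117.
Compare {D1, D4}: total 129.
Compare {D3, D4}: total 130.
No size-2 selection does better; minimum is 117.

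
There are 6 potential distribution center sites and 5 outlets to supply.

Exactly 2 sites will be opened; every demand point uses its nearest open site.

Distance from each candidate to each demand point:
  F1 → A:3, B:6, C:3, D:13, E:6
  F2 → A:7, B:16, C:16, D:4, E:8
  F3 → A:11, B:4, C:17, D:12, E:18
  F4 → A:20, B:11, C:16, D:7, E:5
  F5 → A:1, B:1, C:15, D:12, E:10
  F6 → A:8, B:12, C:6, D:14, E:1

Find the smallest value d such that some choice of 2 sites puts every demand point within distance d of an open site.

6

Open {F1, F2}.
  Farthest demand point is B at distance 6 (to F1); all others are ≤ 6.
With {F1, F4} the worst case is 7.
With {F4, F6} the worst case is 11.
No size-2 selection achieves below 6.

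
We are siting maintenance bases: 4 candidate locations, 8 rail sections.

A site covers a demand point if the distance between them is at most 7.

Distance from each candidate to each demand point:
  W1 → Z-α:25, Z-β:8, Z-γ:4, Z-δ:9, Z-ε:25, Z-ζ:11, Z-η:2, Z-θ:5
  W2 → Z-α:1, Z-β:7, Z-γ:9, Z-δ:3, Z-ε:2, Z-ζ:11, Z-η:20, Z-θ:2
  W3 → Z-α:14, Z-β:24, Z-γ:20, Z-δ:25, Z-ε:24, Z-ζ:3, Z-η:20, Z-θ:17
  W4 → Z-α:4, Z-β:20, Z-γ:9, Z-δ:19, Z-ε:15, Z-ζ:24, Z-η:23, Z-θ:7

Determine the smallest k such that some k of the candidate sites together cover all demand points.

Coverage sets (demand points within 7 of each site):
  W1: {Z-γ, Z-η, Z-θ}
  W2: {Z-α, Z-β, Z-δ, Z-ε, Z-θ}
  W3: {Z-ζ}
  W4: {Z-α, Z-θ}
No 2 sites suffice: every size-2 union leaves at least one demand point uncovered.
But {W1, W2, W3} covers everything, so the minimum is 3.

3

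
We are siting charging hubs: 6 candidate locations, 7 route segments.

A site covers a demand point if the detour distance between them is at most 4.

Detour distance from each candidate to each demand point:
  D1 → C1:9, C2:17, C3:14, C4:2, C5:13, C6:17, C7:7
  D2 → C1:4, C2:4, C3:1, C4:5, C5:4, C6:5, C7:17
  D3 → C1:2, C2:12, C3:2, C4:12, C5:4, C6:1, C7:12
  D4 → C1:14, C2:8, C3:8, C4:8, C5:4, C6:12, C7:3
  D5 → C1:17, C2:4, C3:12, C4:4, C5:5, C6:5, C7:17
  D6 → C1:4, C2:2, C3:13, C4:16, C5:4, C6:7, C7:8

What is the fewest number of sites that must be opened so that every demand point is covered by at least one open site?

Coverage sets (demand points within 4 of each site):
  D1: {C4}
  D2: {C1, C2, C3, C5}
  D3: {C1, C3, C5, C6}
  D4: {C5, C7}
  D5: {C2, C4}
  D6: {C1, C2, C5}
No 2 sites suffice: every size-2 union leaves at least one demand point uncovered.
But {D3, D4, D5} covers everything, so the minimum is 3.

3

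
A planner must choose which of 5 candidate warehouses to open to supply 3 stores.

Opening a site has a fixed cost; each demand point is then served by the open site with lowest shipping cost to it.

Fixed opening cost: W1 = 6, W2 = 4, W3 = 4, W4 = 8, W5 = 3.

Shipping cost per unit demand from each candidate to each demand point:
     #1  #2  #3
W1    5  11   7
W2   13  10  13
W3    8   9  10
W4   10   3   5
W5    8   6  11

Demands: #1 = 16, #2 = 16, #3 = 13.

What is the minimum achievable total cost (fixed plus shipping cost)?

207

Open {W1, W4}: assign each demand point to its cheapest open site.
  #1→W1 16×5=80, #2→W4 16×3=48, #3→W4 13×5=65
  shipping cost 193, fixed 14 → total 207.
Compare {W1, W4, W5}: shipping cost 193 + fixed 17 = 210.
Compare {W1, W2, W4}: shipping cost 193 + fixed 18 = 211.
Compare {W1, W3, W4}: shipping cost 193 + fixed 18 = 211.
All other subsets cost ≥ 210. Minimum total cost: 207.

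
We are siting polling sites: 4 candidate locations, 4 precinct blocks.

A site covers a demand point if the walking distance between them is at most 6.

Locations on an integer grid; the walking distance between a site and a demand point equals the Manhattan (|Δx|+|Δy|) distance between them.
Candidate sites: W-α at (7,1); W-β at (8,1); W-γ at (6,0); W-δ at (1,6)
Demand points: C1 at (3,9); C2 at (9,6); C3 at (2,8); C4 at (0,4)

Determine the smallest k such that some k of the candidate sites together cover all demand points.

2

Coverage sets (demand points within 6 of each site):
  W-α: {}
  W-β: {C2}
  W-γ: {}
  W-δ: {C1, C3, C4}
No single site covers all 4 demand points.
But {W-β, W-δ} covers everything, so the minimum is 2.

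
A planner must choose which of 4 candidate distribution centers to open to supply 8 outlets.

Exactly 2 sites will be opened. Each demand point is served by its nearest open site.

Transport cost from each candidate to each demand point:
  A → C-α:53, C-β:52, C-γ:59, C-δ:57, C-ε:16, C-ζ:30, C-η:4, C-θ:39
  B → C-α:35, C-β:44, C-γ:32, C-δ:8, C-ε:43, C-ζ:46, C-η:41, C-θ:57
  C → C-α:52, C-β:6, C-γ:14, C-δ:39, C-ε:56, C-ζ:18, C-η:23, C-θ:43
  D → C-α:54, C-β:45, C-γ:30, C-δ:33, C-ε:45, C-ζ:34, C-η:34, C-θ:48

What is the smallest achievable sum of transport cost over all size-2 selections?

188

Open {A, C}.
  C-α→C 52, C-β→C 6, C-γ→C 14, C-δ→C 39, C-ε→A 16, C-ζ→C 18, C-η→A 4, C-θ→A 39  ⇒ total 188.
Compare {B, C}: total 190.
Compare {A, B}: total 208.
No size-2 selection does better; minimum is 188.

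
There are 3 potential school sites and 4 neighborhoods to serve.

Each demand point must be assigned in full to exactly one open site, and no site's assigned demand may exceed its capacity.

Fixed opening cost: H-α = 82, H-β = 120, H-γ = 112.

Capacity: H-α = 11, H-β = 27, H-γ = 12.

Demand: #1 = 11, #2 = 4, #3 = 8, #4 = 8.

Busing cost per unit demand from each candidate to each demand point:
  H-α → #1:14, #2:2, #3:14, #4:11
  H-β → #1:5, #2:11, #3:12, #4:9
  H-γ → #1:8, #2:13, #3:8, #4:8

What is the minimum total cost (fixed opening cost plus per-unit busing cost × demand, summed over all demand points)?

433

Open {H-α, H-β}; cheapest assignment that respects the capacities:
  H-α (cap 11, load 4): #2 — cost 4×2 = 8
  H-β (cap 27, load 27): #1, #3, #4 — cost 11×5 + 8×12 + 8×9 = 223
  Shipping 231, fixed 202 → total 433.
  Any other capacity-feasible assignment to {H-α, H-β} ships for at least 231.
Compare {H-β, H-γ}: its best feasible assignment gives total 467.
Compare {H-α, H-β, H-γ}: its best feasible assignment gives total 513.
Every other set of open sites that can feasibly serve all demand totals ≥ 467 even under its best assignment. Minimum: 433.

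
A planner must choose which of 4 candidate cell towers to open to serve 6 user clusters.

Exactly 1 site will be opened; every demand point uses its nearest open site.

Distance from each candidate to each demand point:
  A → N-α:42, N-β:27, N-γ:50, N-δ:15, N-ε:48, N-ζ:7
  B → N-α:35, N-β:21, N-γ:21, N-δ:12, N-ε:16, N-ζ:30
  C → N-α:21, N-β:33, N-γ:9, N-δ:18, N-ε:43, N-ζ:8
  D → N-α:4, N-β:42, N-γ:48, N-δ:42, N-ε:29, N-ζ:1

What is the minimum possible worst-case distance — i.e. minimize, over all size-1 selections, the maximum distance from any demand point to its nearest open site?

Open {B}.
  Farthest demand point is N-α at distance 35 (to B); all others are ≤ 35.
With {C} the worst case is 43.
With {D} the worst case is 48.
No size-1 selection achieves below 35.

35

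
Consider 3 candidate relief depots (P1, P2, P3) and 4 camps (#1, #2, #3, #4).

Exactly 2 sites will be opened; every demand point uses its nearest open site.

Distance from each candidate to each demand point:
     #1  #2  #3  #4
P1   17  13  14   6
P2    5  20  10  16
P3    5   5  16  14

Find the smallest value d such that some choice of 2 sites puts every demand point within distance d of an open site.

Open {P1, P2}.
  Farthest demand point is #2 at distance 13 (to P1); all others are ≤ 13.
With {P1, P3} the worst case is 14.
With {P2, P3} the worst case is 14.
No size-2 selection achieves below 13.

13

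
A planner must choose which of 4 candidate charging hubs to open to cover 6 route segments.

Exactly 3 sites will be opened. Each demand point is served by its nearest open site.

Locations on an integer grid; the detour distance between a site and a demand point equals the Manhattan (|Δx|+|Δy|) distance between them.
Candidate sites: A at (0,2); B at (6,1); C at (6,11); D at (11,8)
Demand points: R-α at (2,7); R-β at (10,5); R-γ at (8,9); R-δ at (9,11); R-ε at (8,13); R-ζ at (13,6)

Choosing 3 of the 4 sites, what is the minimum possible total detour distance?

26

Open {A, C, D}.
  R-α→A 7, R-β→D 4, R-γ→C 4, R-δ→C 3, R-ε→C 4, R-ζ→D 4  ⇒ total 26.
Compare {B, C, D}: total 27.
Compare {A, B, D}: total 32.
No size-3 selection does better; minimum is 26.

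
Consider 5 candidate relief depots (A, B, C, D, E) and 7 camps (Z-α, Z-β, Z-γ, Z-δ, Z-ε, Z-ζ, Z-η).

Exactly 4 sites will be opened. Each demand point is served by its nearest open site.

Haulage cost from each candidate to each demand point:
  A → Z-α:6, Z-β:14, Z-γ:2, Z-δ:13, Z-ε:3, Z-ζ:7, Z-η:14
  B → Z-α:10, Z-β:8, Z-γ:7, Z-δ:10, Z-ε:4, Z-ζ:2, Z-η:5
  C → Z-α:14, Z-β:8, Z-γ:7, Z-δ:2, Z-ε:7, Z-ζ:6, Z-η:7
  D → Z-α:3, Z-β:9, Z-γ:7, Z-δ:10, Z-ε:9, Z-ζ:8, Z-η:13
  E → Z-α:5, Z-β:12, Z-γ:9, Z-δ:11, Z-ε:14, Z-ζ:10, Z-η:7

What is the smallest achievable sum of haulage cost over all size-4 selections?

25

Open {A, B, C, D}.
  Z-α→D 3, Z-β→B 8, Z-γ→A 2, Z-δ→C 2, Z-ε→A 3, Z-ζ→B 2, Z-η→B 5  ⇒ total 25.
Compare {A, B, C, E}: total 27.
Compare {A, C, D, E}: total 31.
No size-4 selection does better; minimum is 25.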